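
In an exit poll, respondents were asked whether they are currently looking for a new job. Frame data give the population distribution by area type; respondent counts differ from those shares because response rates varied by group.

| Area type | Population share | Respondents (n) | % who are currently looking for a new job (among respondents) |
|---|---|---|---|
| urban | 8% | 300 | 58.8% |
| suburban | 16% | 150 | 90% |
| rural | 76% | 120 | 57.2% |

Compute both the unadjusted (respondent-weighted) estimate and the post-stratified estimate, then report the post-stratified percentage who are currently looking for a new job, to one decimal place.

Without adjustment, the pooled respondent share is:
  (300/570)×58.8 + (150/570)×90 + (120/570)×57.2 = 66.6737%
Post-stratifying to population shares instead:
  0.08×58.8 + 0.16×90 + 0.76×57.2 = 62.576%

62.6%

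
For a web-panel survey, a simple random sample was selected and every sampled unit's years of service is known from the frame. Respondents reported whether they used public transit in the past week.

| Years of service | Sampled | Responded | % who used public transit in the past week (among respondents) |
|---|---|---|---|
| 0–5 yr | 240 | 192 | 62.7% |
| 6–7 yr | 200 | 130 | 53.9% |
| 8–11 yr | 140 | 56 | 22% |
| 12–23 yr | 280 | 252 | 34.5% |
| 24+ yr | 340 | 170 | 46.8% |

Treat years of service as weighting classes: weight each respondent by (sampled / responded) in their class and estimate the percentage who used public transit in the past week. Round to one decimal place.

Response rates by class: 0–5 yr 192/240 = 80%, 6–7 yr 130/200 = 65%, 8–11 yr 56/140 = 40%, 12–23 yr 252/280 = 90%, 24+ yr 170/340 = 50%.
Weighting each respondent by the inverse class response rate inflates each class back to its sampled size, so the class weight is n_sampled:
  0–5 yr: 240 × 62.7 = 15,048
  6–7 yr: 200 × 53.9 = 10,780
  8–11 yr: 140 × 22 = 3080
  12–23 yr: 280 × 34.5 = 9660
  24+ yr: 340 × 46.8 = 15912
Adjusted estimate = 54,480 / 1,200 = 45.4 → 45.4%.

45.4%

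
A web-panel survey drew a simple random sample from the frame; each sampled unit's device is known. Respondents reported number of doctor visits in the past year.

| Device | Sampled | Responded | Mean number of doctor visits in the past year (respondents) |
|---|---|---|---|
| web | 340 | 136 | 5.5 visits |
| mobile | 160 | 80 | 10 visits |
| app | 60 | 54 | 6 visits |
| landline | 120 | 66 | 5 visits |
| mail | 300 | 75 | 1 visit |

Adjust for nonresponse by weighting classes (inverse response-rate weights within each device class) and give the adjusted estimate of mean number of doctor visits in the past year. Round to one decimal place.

Response rates by class: web 136/340 = 40%, mobile 80/160 = 50%, app 54/60 = 90%, landline 66/120 = 55%, mail 75/300 = 25%.
Inverse-response-rate weighting restores each class to its sampled count, so class totals weight by n_sampled:
  web: 340 × 5.5 = 1870
  mobile: 160 × 10 = 1600
  app: 60 × 6 = 360
  landline: 120 × 5 = 600
  mail: 300 × 1 = 300
Adjusted estimate = 4730 / 980 = 4.82653 → 4.8.

4.8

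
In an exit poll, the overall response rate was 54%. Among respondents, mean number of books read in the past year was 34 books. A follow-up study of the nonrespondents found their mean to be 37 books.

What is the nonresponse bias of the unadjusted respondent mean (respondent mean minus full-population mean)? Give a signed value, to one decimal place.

Nonresponse fraction = 1 − 0.54 = 0.46.
Bias = (nonresponse fraction) × (respondent mean − nonrespondent mean)
     = 0.46 × (34 − 37) = 0.46 × -3 = -1.38.

-1.4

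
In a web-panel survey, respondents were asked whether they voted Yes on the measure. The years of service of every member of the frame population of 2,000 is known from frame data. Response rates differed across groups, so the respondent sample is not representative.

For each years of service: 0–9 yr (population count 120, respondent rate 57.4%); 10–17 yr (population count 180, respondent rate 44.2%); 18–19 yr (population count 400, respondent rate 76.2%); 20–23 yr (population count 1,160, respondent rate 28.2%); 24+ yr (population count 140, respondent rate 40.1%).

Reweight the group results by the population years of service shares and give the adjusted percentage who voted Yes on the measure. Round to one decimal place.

41.8%

Reweight to the known years of service distribution:
  0–9 yr: (120/2,000) × 57.4 = 3.444
  10–17 yr: (180/2,000) × 44.2 = 3.978
  18–19 yr: (400/2,000) × 76.2 = 15.24
  20–23 yr: (1,160/2,000) × 28.2 = 16.356
  24+ yr: (140/2,000) × 40.1 = 2.807
Post-stratified estimate = 41.825 → 41.8%.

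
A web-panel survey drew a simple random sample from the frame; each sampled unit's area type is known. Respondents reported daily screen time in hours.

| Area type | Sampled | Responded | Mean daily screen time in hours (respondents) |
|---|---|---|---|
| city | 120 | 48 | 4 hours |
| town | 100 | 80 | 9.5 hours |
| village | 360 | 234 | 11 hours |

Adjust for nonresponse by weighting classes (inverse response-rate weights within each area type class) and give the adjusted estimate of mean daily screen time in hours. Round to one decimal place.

Class response rates: city 48/120 = 40%, town 80/100 = 80%, village 234/360 = 65%.
Each respondent's weight = sampled/responded in their class; summing within a class gives n_sampled, so:
  city: 120 × 4 = 480
  town: 100 × 9.5 = 950
  village: 360 × 11 = 3960
Adjusted estimate = 5390 / 580 = 9.2931 → 9.3.

9.3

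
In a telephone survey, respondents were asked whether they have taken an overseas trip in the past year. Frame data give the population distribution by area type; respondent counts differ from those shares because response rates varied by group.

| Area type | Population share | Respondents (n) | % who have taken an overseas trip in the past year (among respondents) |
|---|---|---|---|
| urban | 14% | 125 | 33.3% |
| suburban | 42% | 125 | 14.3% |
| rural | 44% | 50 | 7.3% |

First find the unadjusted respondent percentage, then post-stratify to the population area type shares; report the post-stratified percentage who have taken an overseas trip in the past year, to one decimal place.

Unadjusted (pooled respondent) estimate weights by respondent counts:
  (125/300)×33.3 + (125/300)×14.3 + (50/300)×7.3 = 21.05%
Post-stratifying to population shares instead:
  0.14×33.3 + 0.42×14.3 + 0.44×7.3 = 13.88%

13.9%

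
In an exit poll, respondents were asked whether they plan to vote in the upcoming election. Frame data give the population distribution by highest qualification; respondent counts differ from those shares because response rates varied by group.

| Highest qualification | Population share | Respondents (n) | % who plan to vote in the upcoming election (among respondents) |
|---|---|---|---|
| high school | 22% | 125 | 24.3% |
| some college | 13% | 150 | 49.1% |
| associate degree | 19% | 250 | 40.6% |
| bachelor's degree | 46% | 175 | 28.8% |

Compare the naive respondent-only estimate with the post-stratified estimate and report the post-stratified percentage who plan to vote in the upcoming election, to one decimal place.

Naive respondent-only estimate (weights = respondent counts):
  (125/700)×24.3 + (150/700)×49.1 + (250/700)×40.6 + (175/700)×28.8 = 36.5607%
Reweighting by population highest qualification shares:
  0.22×24.3 + 0.13×49.1 + 0.19×40.6 + 0.46×28.8 = 32.691%

32.7%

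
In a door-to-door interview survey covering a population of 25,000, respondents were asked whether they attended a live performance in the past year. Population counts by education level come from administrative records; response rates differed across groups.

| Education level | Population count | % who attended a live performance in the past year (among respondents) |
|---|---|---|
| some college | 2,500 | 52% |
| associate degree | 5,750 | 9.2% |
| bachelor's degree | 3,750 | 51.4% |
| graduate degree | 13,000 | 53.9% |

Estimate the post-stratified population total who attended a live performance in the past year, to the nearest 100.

10,800

Estimated count per cell = population count × respondent percentage:
  some college: 2,500 × 52% = 1300
  associate degree: 5,750 × 9.2% = 529
  bachelor's degree: 3,750 × 51.4% = 1927.5
  graduate degree: 13,000 × 53.9% = 7007
Estimated total = 10763.5 → 10,800.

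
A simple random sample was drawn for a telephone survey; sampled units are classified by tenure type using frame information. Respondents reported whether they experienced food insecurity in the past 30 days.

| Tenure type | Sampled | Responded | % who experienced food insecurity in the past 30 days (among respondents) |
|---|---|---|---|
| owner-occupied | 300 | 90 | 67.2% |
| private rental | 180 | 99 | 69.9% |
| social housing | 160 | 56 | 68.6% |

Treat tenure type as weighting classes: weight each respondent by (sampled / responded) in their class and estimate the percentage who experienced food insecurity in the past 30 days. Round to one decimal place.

Response rates by class: owner-occupied 90/300 = 30%, private rental 99/180 = 55%, social housing 56/160 = 35%.
Each respondent's weight = sampled/responded in their class; summing within a class gives n_sampled, so:
  owner-occupied: 300 × 67.2 = 20,160
  private rental: 180 × 69.9 = 12582
  social housing: 160 × 68.6 = 10,976
Adjusted estimate = 43,718 / 640 = 68.3094 → 68.3%.

68.3%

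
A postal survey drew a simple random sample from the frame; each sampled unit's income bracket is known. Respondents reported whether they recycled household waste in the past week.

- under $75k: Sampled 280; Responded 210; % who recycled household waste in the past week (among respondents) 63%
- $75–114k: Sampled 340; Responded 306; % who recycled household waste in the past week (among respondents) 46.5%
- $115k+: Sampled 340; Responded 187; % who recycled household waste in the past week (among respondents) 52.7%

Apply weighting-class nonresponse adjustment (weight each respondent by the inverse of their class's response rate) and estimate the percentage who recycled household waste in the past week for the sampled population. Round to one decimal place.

Class response rates: under $75k 210/280 = 75%, $75–114k 306/340 = 90%, $115k+ 187/340 = 55%.
Weighting each respondent by the inverse class response rate inflates each class back to its sampled size, so the class weight is n_sampled:
  under $75k: 280 × 63 = 17,640
  $75–114k: 340 × 46.5 = 15,810
  $115k+: 340 × 52.7 = 17,918
Adjusted estimate = 51,368 / 960 = 53.5083 → 53.5%.

53.5%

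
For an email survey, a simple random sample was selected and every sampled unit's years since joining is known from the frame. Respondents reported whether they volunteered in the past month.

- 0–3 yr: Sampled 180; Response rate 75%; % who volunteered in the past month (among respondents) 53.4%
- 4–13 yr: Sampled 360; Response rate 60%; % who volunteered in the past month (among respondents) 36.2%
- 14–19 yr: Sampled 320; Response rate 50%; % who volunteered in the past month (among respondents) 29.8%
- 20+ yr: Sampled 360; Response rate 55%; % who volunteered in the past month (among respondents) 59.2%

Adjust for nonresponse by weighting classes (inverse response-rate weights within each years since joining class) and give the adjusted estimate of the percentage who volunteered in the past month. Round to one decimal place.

43.8%

Inverse-response-rate weighting restores each class to its sampled count, so class totals weight by n_sampled:
  0–3 yr: 180 × 53.4 = 9612
  4–13 yr: 360 × 36.2 = 13032
  14–19 yr: 320 × 29.8 = 9536
  20+ yr: 360 × 59.2 = 21,312
Adjusted estimate = 53,492 / 1,220 = 43.8459 → 43.8%.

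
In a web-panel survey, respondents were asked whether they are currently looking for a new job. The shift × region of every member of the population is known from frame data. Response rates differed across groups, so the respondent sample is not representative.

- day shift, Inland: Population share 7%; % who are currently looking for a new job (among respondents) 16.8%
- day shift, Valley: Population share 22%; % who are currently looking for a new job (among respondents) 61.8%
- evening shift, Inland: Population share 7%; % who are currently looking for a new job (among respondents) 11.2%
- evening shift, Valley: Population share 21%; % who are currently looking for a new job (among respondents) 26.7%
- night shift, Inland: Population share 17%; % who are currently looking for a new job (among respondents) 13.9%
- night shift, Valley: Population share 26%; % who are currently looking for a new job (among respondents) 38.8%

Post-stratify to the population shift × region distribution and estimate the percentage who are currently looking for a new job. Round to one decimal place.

Reweight to the known shift × region distribution:
  day shift, Inland: 0.07 × 16.8 = 1.176
  day shift, Valley: 0.22 × 61.8 = 13.596
  evening shift, Inland: 0.07 × 11.2 = 0.784
  evening shift, Valley: 0.21 × 26.7 = 5.607
  night shift, Inland: 0.17 × 13.9 = 2.363
  night shift, Valley: 0.26 × 38.8 = 10.088
Post-stratified estimate = 33.614 → 33.6%.

33.6%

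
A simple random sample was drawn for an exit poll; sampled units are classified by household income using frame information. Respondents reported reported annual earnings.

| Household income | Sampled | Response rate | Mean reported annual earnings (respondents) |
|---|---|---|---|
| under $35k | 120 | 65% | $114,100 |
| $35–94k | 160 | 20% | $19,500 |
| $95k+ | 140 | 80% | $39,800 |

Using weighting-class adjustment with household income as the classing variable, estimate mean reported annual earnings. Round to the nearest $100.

$53,300

Weighting each respondent by the inverse class response rate inflates each class back to its sampled size, so the class weight is n_sampled:
  under $35k: 120 × 114,100 = 13,692,000
  $35–94k: 160 × 19,500 = 3,120,000
  $95k+: 140 × 39,800 = 5,572,000
Adjusted estimate = 22,384,000 / 420 = 53295.2 → $53,300.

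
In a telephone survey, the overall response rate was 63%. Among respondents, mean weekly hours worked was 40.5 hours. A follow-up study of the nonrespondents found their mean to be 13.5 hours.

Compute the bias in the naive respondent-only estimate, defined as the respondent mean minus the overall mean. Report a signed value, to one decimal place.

+10.0

Nonresponse fraction = 1 − 0.63 = 0.37.
Bias = (nonresponse fraction) × (respondent mean − nonrespondent mean)
     = 0.37 × (40.5 − 13.5) = 0.37 × 27 = 9.99.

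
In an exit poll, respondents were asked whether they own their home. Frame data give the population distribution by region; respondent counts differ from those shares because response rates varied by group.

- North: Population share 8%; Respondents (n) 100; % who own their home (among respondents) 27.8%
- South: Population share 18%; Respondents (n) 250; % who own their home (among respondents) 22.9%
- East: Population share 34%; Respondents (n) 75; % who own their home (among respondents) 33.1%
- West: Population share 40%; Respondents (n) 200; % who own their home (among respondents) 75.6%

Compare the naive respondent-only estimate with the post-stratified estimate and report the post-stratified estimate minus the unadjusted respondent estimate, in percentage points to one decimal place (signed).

+6.1 percentage points

Naive respondent-only estimate (weights = respondent counts):
  (100/625)×27.8 + (250/625)×22.9 + (75/625)×33.1 + (200/625)×75.6 = 41.772%
Post-stratified estimate weights by population shares:
  0.08×27.8 + 0.18×22.9 + 0.34×33.1 + 0.4×75.6 = 47.84%
Difference = 47.84 − 41.772 = 6.068 pp.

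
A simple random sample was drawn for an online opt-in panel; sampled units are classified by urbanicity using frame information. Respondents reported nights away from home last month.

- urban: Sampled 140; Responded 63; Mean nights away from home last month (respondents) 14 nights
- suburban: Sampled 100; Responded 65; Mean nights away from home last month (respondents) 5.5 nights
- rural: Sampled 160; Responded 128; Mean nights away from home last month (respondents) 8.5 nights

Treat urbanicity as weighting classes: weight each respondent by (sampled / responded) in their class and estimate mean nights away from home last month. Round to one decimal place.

Class response rates: urban 63/140 = 45%, suburban 65/100 = 65%, rural 128/160 = 80%.
With weight = n_sampled/n_responded per class, the weighted class total is n_sampled:
  urban: 140 × 14 = 1960
  suburban: 100 × 5.5 = 550
  rural: 160 × 8.5 = 1360
Adjusted estimate = 3870 / 400 = 9.675 → 9.7.

9.7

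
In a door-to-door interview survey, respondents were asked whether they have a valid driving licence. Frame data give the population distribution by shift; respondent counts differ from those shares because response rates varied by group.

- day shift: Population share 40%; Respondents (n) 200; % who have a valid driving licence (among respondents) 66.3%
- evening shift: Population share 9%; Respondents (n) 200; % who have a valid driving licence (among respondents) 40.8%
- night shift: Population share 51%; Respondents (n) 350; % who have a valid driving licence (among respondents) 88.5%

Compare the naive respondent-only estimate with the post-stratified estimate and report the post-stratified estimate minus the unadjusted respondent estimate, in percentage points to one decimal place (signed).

+5.5 percentage points

Naive respondent-only estimate (weights = respondent counts):
  (200/750)×66.3 + (200/750)×40.8 + (350/750)×88.5 = 69.86%
Reweighting by population shift shares:
  0.4×66.3 + 0.09×40.8 + 0.51×88.5 = 75.327%
Difference = 75.327 − 69.86 = 5.467 pp.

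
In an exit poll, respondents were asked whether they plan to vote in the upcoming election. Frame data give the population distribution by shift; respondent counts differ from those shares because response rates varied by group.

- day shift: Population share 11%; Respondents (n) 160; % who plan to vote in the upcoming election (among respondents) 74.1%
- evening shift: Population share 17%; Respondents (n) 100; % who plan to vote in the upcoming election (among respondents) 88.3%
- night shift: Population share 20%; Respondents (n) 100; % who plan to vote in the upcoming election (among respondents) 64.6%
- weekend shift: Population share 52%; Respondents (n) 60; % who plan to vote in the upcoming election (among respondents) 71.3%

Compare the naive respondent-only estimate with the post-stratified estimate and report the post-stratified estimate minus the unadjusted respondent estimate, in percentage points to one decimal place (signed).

Naive respondent-only estimate (weights = respondent counts):
  (160/420)×74.1 + (100/420)×88.3 + (100/420)×64.6 + (60/420)×71.3 = 74.819%
Post-stratifying to population shares instead:
  0.11×74.1 + 0.17×88.3 + 0.2×64.6 + 0.52×71.3 = 73.158%
Difference = 73.158 − 74.819 = -1.661 pp.

-1.7 percentage points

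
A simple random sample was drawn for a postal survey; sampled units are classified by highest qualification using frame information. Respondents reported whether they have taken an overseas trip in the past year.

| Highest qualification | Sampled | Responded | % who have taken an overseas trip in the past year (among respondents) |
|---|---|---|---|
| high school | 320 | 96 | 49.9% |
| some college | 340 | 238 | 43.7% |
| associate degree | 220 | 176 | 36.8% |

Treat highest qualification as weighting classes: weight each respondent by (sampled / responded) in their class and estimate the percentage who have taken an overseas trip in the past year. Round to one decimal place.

Response rates by class: high school 96/320 = 30%, some college 238/340 = 70%, associate degree 176/220 = 80%.
With weight = n_sampled/n_responded per class, the weighted class total is n_sampled:
  high school: 320 × 49.9 = 15,968
  some college: 340 × 43.7 = 14858
  associate degree: 220 × 36.8 = 8096
Adjusted estimate = 38,922 / 880 = 44.2295 → 44.2%.

44.2%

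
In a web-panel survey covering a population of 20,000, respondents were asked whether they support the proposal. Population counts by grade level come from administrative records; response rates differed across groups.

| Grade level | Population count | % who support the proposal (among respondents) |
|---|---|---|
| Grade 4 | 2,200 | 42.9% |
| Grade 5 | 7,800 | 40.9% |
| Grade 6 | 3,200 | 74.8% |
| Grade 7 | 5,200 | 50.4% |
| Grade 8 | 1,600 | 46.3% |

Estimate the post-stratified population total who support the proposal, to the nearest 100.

9,900

Apply each group's respondent rate to its population count:
  Grade 4: 2,200 × 42.9% = 943.8
  Grade 5: 7,800 × 40.9% = 3190.2
  Grade 6: 3,200 × 74.8% = 2393.6
  Grade 7: 5,200 × 50.4% = 2620.8
  Grade 8: 1,600 × 46.3% = 740.8
Estimated total = 9889.2 → 9,900.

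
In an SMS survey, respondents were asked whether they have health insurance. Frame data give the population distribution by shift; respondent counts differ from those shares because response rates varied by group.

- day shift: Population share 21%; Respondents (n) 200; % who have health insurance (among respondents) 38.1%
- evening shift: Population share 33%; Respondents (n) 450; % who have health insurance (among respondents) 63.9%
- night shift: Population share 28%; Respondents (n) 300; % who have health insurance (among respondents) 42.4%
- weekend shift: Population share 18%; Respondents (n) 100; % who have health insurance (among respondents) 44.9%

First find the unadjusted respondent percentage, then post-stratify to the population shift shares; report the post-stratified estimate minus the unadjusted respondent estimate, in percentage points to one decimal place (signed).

-2.0 percentage points

Unadjusted (pooled respondent) estimate weights by respondent counts:
  (200/1050)×38.1 + (450/1050)×63.9 + (300/1050)×42.4 + (100/1050)×44.9 = 51.0333%
Reweighting by population shift shares:
  0.21×38.1 + 0.33×63.9 + 0.28×42.4 + 0.18×44.9 = 49.042%
Difference = 49.042 − 51.0333 = -1.9913 pp.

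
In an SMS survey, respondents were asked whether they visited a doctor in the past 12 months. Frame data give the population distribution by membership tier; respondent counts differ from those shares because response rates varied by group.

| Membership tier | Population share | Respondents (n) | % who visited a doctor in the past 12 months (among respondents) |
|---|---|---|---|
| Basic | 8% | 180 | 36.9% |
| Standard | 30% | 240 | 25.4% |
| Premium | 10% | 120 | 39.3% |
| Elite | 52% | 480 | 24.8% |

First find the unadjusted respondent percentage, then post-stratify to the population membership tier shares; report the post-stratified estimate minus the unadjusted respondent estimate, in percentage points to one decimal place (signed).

-1.4 percentage points

Without adjustment, the pooled respondent share is:
  (180/1020)×36.9 + (240/1020)×25.4 + (120/1020)×39.3 + (480/1020)×24.8 = 28.7824%
Post-stratified estimate weights by population shares:
  0.08×36.9 + 0.3×25.4 + 0.1×39.3 + 0.52×24.8 = 27.398%
Difference = 27.398 − 28.7824 = -1.3844 pp.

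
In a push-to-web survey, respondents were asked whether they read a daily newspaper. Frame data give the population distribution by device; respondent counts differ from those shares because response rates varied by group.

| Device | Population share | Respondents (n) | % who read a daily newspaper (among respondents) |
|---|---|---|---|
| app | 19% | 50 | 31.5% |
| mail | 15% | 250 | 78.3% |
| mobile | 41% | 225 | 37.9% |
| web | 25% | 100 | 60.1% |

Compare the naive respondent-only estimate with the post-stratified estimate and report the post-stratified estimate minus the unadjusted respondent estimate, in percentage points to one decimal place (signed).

-8.8 percentage points

Without adjustment, the pooled respondent share is:
  (50/625)×31.5 + (250/625)×78.3 + (225/625)×37.9 + (100/625)×60.1 = 57.1%
Post-stratified estimate weights by population shares:
  0.19×31.5 + 0.15×78.3 + 0.41×37.9 + 0.25×60.1 = 48.294%
Difference = 48.294 − 57.1 = -8.806 pp.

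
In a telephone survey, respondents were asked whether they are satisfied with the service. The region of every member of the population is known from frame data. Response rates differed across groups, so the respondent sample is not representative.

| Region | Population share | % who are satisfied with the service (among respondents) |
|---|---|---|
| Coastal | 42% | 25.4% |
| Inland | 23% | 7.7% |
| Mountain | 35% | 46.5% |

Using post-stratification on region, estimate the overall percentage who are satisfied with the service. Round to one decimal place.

Reweight to the known region distribution:
  Coastal: 0.42 × 25.4 = 10.668
  Inland: 0.23 × 7.7 = 1.771
  Mountain: 0.35 × 46.5 = 16.275
Post-stratified estimate = 28.714 → 28.7%.

28.7%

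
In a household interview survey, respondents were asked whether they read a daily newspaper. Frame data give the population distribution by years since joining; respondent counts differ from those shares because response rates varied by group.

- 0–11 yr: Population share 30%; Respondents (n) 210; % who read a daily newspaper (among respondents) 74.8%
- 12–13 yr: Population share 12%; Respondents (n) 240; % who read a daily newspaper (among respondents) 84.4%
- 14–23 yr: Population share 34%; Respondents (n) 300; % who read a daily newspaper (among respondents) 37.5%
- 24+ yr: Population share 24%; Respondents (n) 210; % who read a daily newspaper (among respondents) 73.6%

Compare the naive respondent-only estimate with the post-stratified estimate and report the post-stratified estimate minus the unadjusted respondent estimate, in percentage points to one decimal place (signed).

-2.3 percentage points

Naive respondent-only estimate (weights = respondent counts):
  (210/960)×74.8 + (240/960)×84.4 + (300/960)×37.5 + (210/960)×73.6 = 65.2812%
Reweighting by population years since joining shares:
  0.3×74.8 + 0.12×84.4 + 0.34×37.5 + 0.24×73.6 = 62.982%
Difference = 62.982 − 65.2812 = -2.2993 pp.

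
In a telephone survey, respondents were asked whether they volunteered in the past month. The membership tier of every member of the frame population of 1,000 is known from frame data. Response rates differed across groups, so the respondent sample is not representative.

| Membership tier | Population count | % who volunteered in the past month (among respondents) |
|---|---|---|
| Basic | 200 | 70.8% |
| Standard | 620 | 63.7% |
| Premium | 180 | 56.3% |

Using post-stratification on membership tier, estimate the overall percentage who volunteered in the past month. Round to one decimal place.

Reweight to the known membership tier distribution:
  Basic: (200/1,000) × 70.8 = 14.16
  Standard: (620/1,000) × 63.7 = 39.494
  Premium: (180/1,000) × 56.3 = 10.134
Post-stratified estimate = 63.788 → 63.8%.

63.8%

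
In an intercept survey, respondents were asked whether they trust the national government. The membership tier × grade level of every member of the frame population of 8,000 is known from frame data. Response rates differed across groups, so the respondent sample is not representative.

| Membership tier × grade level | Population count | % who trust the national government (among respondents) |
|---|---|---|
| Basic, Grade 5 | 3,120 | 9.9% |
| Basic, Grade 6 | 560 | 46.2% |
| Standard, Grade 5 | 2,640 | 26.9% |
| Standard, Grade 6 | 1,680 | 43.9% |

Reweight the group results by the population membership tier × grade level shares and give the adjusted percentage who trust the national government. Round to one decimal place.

25.2%

Weight each group's respondent value by its population share:
  Basic, Grade 5: (3,120/8,000) × 9.9 = 3.861
  Basic, Grade 6: (560/8,000) × 46.2 = 3.234
  Standard, Grade 5: (2,640/8,000) × 26.9 = 8.877
  Standard, Grade 6: (1,680/8,000) × 43.9 = 9.219
Post-stratified estimate = 25.191 → 25.2%.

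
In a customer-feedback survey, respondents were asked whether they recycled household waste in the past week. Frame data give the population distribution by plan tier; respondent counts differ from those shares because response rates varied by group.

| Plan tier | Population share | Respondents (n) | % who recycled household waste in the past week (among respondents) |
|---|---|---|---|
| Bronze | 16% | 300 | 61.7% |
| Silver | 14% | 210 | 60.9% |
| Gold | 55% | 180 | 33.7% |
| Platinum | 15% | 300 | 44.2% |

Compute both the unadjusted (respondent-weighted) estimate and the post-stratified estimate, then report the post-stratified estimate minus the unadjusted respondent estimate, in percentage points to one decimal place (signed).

-7.6 percentage points

Without adjustment, the pooled respondent share is:
  (300/990)×61.7 + (210/990)×60.9 + (180/990)×33.7 + (300/990)×44.2 = 51.1364%
Post-stratifying to population shares instead:
  0.16×61.7 + 0.14×60.9 + 0.55×33.7 + 0.15×44.2 = 43.563%
Difference = 43.563 − 51.1364 = -7.5734 pp.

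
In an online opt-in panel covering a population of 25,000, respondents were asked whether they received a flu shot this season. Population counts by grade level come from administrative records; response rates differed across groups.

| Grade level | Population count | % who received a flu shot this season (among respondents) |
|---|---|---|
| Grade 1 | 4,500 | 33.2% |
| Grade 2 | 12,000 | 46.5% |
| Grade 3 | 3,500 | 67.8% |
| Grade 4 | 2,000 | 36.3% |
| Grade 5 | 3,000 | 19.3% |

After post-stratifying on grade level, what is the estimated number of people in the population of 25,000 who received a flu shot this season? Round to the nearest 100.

10,800

Apply each group's respondent rate to its population count:
  Grade 1: 4,500 × 33.2% = 1494
  Grade 2: 12,000 × 46.5% = 5580
  Grade 3: 3,500 × 67.8% = 2373
  Grade 4: 2,000 × 36.3% = 726
  Grade 5: 3,000 × 19.3% = 579
Estimated total = 10,752 → 10,800.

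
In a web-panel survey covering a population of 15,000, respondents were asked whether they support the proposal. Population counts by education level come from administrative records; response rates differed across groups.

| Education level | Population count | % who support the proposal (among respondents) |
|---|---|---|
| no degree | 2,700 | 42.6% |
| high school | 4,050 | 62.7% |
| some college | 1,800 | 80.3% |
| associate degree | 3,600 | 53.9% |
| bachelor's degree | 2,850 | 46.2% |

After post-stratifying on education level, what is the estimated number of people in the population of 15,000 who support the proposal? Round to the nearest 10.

Apply each group's respondent rate to its population count:
  no degree: 2,700 × 42.6% = 1150.2
  high school: 4,050 × 62.7% = 2539.35
  some college: 1,800 × 80.3% = 1445.4
  associate degree: 3,600 × 53.9% = 1940.4
  bachelor's degree: 2,850 × 46.2% = 1316.7
Estimated total = 8392.05 → 8,390.

8,390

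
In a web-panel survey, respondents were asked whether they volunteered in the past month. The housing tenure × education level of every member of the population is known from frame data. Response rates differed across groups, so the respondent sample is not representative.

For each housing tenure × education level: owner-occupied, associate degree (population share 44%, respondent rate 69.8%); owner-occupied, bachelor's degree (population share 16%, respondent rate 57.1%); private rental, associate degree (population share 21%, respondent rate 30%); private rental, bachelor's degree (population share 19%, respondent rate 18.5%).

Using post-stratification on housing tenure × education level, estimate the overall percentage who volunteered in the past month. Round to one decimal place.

Each cell contributes population-share × respondent value:
  owner-occupied, associate degree: 0.44 × 69.8 = 30.712
  owner-occupied, bachelor's degree: 0.16 × 57.1 = 9.136
  private rental, associate degree: 0.21 × 30 = 6.3
  private rental, bachelor's degree: 0.19 × 18.5 = 3.515
Post-stratified estimate = 49.663 → 49.7%.

49.7%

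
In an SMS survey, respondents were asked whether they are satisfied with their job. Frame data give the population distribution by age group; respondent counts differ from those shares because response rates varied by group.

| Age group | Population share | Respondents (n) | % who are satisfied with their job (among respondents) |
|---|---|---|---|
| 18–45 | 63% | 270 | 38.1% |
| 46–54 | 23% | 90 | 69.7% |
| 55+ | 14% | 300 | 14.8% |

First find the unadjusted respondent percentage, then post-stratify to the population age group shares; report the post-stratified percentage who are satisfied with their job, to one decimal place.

Without adjustment, the pooled respondent share is:
  (270/660)×38.1 + (90/660)×69.7 + (300/660)×14.8 = 31.8182%
Reweighting by population age group shares:
  0.63×38.1 + 0.23×69.7 + 0.14×14.8 = 42.106%

42.1%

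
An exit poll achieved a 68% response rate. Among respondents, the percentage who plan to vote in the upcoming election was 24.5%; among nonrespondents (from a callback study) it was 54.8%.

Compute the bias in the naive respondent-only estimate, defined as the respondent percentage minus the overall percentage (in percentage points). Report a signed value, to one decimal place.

-9.7 percentage points

Nonresponse fraction = 1 − 0.68 = 0.32.
Bias = (nonresponse fraction) × (respondent percentage − nonrespondent percentage)
     = 0.32 × (24.5 − 54.8) = 0.32 × -30.3 = -9.696.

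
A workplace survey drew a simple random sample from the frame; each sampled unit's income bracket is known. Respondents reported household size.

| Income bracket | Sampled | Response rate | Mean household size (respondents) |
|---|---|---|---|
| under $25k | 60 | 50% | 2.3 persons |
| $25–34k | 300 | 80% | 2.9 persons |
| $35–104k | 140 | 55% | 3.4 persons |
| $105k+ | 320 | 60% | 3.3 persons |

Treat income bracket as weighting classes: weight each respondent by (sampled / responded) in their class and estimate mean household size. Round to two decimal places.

3.10

Inverse-response-rate weighting restores each class to its sampled count, so class totals weight by n_sampled:
  under $25k: 60 × 2.3 = 138
  $25–34k: 300 × 2.9 = 870
  $35–104k: 140 × 3.4 = 476
  $105k+: 320 × 3.3 = 1056
Adjusted estimate = 2540 / 820 = 3.09756 → 3.10.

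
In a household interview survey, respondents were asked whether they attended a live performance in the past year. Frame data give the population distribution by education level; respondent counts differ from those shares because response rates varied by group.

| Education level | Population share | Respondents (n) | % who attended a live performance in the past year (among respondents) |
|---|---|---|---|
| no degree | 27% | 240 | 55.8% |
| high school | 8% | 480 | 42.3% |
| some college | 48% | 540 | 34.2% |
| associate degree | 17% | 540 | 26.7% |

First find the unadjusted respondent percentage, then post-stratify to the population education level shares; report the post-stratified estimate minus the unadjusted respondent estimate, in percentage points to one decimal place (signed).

+2.4 percentage points

Without adjustment, the pooled respondent share is:
  (240/1800)×55.8 + (480/1800)×42.3 + (540/1800)×34.2 + (540/1800)×26.7 = 36.99%
Post-stratifying to population shares instead:
  0.27×55.8 + 0.08×42.3 + 0.48×34.2 + 0.17×26.7 = 39.405%
Difference = 39.405 − 36.99 = 2.415 pp.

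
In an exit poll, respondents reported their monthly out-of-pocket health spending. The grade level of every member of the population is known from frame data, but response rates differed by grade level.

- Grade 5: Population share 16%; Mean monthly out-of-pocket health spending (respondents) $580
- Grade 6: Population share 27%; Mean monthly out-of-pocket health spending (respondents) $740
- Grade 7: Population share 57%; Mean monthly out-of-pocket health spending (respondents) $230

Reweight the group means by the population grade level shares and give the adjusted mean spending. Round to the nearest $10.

$420

Reweight to the known grade level distribution:
  Grade 5: 0.16 × 580 = 92.8
  Grade 6: 0.27 × 740 = 199.8
  Grade 7: 0.57 × 230 = 131.1
Post-stratified estimate = 423.7 → $420.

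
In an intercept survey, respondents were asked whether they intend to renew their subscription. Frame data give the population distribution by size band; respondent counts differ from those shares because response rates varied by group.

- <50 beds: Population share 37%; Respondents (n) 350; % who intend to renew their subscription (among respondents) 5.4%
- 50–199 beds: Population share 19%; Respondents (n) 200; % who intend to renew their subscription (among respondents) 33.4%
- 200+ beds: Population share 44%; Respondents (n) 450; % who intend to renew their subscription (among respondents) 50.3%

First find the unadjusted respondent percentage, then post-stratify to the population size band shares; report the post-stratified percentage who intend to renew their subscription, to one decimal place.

30.5%

Naive respondent-only estimate (weights = respondent counts):
  (350/1000)×5.4 + (200/1000)×33.4 + (450/1000)×50.3 = 31.205%
Post-stratifying to population shares instead:
  0.37×5.4 + 0.19×33.4 + 0.44×50.3 = 30.476%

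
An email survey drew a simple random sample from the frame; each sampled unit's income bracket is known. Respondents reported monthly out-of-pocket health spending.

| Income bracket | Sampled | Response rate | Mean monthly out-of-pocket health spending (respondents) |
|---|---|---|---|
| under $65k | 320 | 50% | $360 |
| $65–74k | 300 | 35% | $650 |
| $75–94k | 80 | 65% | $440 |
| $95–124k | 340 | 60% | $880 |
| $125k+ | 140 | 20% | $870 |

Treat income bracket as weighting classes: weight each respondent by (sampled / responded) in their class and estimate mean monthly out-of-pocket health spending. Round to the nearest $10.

$650

Weighting each respondent by the inverse class response rate inflates each class back to its sampled size, so the class weight is n_sampled:
  under $65k: 320 × 360 = 115,200
  $65–74k: 300 × 650 = 195,000
  $75–94k: 80 × 440 = 35,200
  $95–124k: 340 × 880 = 299,200
  $125k+: 140 × 870 = 121,800
Adjusted estimate = 766,400 / 1,180 = 649.492 → $650.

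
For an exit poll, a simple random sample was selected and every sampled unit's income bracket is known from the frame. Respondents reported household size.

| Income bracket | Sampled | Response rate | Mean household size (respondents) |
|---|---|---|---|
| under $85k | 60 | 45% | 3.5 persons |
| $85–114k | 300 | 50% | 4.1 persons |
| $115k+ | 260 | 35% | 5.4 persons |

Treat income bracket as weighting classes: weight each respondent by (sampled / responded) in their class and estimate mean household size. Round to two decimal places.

With weight = n_sampled/n_responded per class, the weighted class total is n_sampled:
  under $85k: 60 × 3.5 = 210
  $85–114k: 300 × 4.1 = 1230
  $115k+: 260 × 5.4 = 1404
Adjusted estimate = 2844 / 620 = 4.5871 → 4.59.

4.59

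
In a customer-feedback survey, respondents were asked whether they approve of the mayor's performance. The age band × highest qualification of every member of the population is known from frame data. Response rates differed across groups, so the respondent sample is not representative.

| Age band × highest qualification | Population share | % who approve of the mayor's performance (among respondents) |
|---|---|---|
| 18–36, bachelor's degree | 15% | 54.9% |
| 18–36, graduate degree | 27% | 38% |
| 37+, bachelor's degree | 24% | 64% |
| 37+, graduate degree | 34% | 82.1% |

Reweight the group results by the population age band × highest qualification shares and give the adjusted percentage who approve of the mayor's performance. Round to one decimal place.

Weight each group's respondent value by its population share:
  18–36, bachelor's degree: 0.15 × 54.9 = 8.235
  18–36, graduate degree: 0.27 × 38 = 10.26
  37+, bachelor's degree: 0.24 × 64 = 15.36
  37+, graduate degree: 0.34 × 82.1 = 27.914
Post-stratified estimate = 61.769 → 61.8%.

61.8%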